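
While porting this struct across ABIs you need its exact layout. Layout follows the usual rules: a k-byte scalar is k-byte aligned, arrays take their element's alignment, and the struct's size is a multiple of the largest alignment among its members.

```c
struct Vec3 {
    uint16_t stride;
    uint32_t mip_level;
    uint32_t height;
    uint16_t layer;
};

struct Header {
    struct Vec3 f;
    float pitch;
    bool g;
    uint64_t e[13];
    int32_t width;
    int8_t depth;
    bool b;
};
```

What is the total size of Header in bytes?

136

Vec3: @0: stride [2B, align 2] → 2; +2 pad (align 4); @4: mip_level [4B, align 4] → 8; @8: height [4B, align 4] → 12; @12: layer [2B, align 2] → 14; +2 tail pad (align 4); size 16, align 4
@0: f [16B, align 4] → 16
@16: pitch [4B, align 4] → 20
@20: g [1B, align 1] → 21
+3 pad (align 8)
@24: e [104B, align 8] → 128
@128: width [4B, align 4] → 132
@132: depth [1B, align 1] → 133
@133: b [1B, align 1] → 134
+2 tail pad (align 8)
size 136, align 8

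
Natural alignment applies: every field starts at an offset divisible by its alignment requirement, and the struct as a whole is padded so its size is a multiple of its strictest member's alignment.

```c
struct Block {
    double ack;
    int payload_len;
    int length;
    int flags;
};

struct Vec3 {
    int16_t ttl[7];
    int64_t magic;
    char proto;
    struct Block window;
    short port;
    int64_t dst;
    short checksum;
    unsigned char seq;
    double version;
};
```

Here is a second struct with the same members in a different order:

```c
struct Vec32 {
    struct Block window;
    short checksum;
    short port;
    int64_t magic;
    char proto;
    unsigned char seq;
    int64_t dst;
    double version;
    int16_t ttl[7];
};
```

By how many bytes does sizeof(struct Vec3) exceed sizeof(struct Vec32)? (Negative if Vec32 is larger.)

Block: @0: ack [8B, align 8] → 8; @8: payload_len [4B, align 4] → 12; @12: length [4B, align 4] → 16; @16: flags [4B, align 4] → 20; +4 tail pad (align 8); size 24, align 8
@0: ttl [14B, align 2] → 14
+2 pad (align 8)
@16: magic [8B, align 8] → 24
@24: proto [1B, align 1] → 25
+7 pad (align 8)
@32: window [24B, align 8] → 56
@56: port [2B, align 2] → 58
+6 pad (align 8)
@64: dst [8B, align 8] → 72
@72: checksum [2B, align 2] → 74
@74: seq [1B, align 1] → 75
+5 pad (align 8)
@80: version [8B, align 8] → 88
size 88, align 8
— Vec32 —
@0: window [24B, align 8] → 24
@24: checksum [2B, align 2] → 26
@26: port [2B, align 2] → 28
+4 pad (align 8)
@32: magic [8B, align 8] → 40
@40: proto [1B, align 1] → 41
@41: seq [1B, align 1] → 42
+6 pad (align 8)
@48: dst [8B, align 8] → 56
@56: version [8B, align 8] → 64
@64: ttl [14B, align 2] → 78
+2 tail pad (align 8)
size 80, align 8
88 − 80 = 8

8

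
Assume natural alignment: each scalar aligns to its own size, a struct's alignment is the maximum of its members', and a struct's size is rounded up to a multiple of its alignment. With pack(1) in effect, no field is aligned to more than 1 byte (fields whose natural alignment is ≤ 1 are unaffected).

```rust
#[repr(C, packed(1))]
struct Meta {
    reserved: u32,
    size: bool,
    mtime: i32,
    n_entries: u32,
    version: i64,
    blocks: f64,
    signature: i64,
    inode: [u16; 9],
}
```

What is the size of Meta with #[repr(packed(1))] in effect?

reserved at 0 (size 4, align 1) → ends 4
size at 4 (size 1, align 1) → ends 5
mtime at 5 (size 4, align 1) → ends 9
n_entries at 9 (size 4, align 1) → ends 13
version at 13 (size 8, align 1) → ends 21
blocks at 21 (size 8, align 1) → ends 29
signature at 29 (size 8, align 1) → ends 37
inode at 37 (size 18, align 1) → ends 55
total 55 bytes, alignment 1

55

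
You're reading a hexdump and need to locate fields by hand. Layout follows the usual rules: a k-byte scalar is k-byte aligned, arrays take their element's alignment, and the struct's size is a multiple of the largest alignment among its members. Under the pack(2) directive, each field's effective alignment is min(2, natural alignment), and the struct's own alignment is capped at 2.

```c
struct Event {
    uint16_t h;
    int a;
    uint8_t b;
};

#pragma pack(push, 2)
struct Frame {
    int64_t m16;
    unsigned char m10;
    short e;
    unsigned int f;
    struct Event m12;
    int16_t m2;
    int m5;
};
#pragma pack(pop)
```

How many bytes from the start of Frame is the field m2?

Event: h at 0 (size 2, align 2) → ends 2; pad 2 to align 4 for a; a at 4 (size 4, align 4) → ends 8; b at 8 (size 1, align 1) → ends 9; tail pad 3 to reach multiple of 4; total 12 bytes, alignment 4
m16 at 0 (size 8, align 2) → ends 8
m10 at 8 (size 1, align 1) → ends 9
pad 1 to align 2 for e
e at 10 (size 2, align 2) → ends 12
f at 12 (size 4, align 2) → ends 16
m12 at 16 (size 12, align 2) → ends 28
m2 at 28 (size 2, align 2) → ends 30

28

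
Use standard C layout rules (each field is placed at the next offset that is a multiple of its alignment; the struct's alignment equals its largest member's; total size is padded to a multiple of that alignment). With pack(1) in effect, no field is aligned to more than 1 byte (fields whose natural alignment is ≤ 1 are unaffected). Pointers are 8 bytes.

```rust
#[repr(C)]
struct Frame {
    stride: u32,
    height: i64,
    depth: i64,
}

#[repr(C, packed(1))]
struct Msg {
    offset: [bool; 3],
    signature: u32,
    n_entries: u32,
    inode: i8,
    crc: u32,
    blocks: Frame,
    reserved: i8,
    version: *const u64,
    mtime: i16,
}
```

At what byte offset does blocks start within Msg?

16

Frame: stride at 0 (size 4, align 4) → ends 4; pad 4 to align 8 for height; height at 8 (size 8, align 8) → ends 16; depth at 16 (size 8, align 8) → ends 24; total 24 bytes, alignment 8
offset at 0 (size 3, align 1) → ends 3
signature at 3 (size 4, align 1) → ends 7
n_entries at 7 (size 4, align 1) → ends 11
inode at 11 (size 1, align 1) → ends 12
crc at 12 (size 4, align 1) → ends 16
blocks at 16 (size 24, align 1) → ends 40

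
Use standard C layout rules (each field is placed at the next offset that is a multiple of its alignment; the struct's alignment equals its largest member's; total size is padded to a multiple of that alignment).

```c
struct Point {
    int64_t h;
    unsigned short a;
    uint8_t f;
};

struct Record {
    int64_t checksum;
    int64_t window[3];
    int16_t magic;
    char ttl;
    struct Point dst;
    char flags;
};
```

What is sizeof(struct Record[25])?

Point: @0: h [8B, align 8] → 8; @8: a [2B, align 2] → 10; @10: f [1B, align 1] → 11; +5 tail pad (align 8); size 16, align 8
@0: checksum [8B, align 8] → 8
@8: window [24B, align 8] → 32
@32: magic [2B, align 2] → 34
@34: ttl [1B, align 1] → 35
+5 pad (align 8)
@40: dst [16B, align 8] → 56
@56: flags [1B, align 1] → 57
+7 tail pad (align 8)
size 64, align 8
array of 25: 25 × 64 = 1600

1600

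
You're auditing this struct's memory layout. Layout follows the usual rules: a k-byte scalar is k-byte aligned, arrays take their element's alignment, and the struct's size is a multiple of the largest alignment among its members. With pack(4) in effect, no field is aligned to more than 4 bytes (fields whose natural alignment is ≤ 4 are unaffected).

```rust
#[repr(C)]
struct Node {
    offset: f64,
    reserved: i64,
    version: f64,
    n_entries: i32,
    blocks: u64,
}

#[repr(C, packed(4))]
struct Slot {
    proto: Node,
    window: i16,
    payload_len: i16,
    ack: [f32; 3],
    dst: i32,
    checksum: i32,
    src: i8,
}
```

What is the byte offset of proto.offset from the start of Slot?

0

Node: @0: offset [8B, align 8] → 8; @8: reserved [8B, align 8] → 16; @16: version [8B, align 8] → 24; @24: n_entries [4B, align 4] → 28; +4 pad (align 8); @32: blocks [8B, align 8] → 40; size 40, align 8
@0: proto [40B, align 4] → 40
within Node: offset at 0
0 + 0 = 0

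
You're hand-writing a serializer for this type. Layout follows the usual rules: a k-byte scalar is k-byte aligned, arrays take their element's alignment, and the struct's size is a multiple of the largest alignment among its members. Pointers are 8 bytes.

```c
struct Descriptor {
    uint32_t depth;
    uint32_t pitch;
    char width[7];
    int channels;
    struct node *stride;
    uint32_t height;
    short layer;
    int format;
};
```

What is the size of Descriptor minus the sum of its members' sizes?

depth at 0 (size 4, align 4) → ends 4
pitch at 4 (size 4, align 4) → ends 8
width at 8 (size 7, align 1) → ends 15
pad 1 to align 4 for channels
channels at 16 (size 4, align 4) → ends 20
pad 4 to align 8 for stride
stride at 24 (size 8, align 8) → ends 32
height at 32 (size 4, align 4) → ends 36
layer at 36 (size 2, align 2) → ends 38
pad 2 to align 4 for format
format at 40 (size 4, align 4) → ends 44
tail pad 4 to reach multiple of 8
total 48 bytes, alignment 8
data bytes 37, size 48 → padding 11

11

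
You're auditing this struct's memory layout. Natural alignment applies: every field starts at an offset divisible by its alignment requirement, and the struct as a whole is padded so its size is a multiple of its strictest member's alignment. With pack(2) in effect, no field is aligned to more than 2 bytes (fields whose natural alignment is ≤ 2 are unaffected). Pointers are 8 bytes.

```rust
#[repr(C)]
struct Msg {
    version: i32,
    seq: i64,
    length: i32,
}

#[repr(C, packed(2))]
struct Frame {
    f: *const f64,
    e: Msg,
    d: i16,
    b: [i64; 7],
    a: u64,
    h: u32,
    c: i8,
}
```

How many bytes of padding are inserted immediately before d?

0

Msg: 0..4  version  (4B, 4-aligned); 4..8  -- padding (4B); 8..16  seq  (8B, 8-aligned); 16..20  length  (4B, 4-aligned); 20..24  -- tail padding (4B); sizeof = 24, alignof = 8
0..8  f  (8B, 2-aligned)
8..32  e  (24B, 2-aligned)
32..34  d  (2B, 2-aligned)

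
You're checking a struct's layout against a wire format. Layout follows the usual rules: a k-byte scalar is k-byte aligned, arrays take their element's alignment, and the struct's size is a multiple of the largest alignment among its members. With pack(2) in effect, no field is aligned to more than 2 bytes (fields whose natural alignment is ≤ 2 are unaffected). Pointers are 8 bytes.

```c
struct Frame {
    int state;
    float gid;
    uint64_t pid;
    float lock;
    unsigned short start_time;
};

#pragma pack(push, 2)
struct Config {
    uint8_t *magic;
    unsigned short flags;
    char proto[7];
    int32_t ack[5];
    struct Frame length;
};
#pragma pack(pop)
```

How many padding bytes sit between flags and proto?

Frame: @0: state [4B, align 4] → 4; @4: gid [4B, align 4] → 8; @8: pid [8B, align 8] → 16; @16: lock [4B, align 4] → 20; @20: start_time [2B, align 2] → 22; +2 tail pad (align 8); size 24, align 8
@0: magic [8B, align 2] → 8
@8: flags [2B, align 2] → 10
@10: proto [7B, align 1] → 17

0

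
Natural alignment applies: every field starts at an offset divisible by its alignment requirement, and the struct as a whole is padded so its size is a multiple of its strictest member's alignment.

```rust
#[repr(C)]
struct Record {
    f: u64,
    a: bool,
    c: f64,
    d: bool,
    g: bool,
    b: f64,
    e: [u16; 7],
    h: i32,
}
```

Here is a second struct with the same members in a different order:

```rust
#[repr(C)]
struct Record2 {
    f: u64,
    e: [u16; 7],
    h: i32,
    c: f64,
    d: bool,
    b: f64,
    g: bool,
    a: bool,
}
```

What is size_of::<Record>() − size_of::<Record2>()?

0..8  f  (8B, 8-aligned)
8..9  a  (1B, 1-aligned)
9..16  -- padding (7B)
16..24  c  (8B, 8-aligned)
24..25  d  (1B, 1-aligned)
25..26  g  (1B, 1-aligned)
26..32  -- padding (6B)
32..40  b  (8B, 8-aligned)
40..54  e  (14B, 2-aligned)
54..56  -- padding (2B)
56..60  h  (4B, 4-aligned)
60..64  -- tail padding (4B)
sizeof = 64, alignof = 8
— Record2 —
0..8  f  (8B, 8-aligned)
8..22  e  (14B, 2-aligned)
22..24  -- padding (2B)
24..28  h  (4B, 4-aligned)
28..32  -- padding (4B)
32..40  c  (8B, 8-aligned)
40..41  d  (1B, 1-aligned)
41..48  -- padding (7B)
48..56  b  (8B, 8-aligned)
56..57  g  (1B, 1-aligned)
57..58  a  (1B, 1-aligned)
58..64  -- tail padding (6B)
sizeof = 64, alignof = 8
64 − 64 = 0

0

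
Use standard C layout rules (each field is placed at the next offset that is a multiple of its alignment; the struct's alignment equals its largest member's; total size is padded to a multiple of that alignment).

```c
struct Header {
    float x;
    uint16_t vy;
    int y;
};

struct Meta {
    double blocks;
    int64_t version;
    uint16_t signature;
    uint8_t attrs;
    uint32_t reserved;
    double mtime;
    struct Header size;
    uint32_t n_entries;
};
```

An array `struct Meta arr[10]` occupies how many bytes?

480

Header: x at 0 (size 4, align 4) → ends 4; vy at 4 (size 2, align 2) → ends 6; pad 2 to align 4 for y; y at 8 (size 4, align 4) → ends 12; total 12 bytes, alignment 4
blocks at 0 (size 8, align 8) → ends 8
version at 8 (size 8, align 8) → ends 16
signature at 16 (size 2, align 2) → ends 18
attrs at 18 (size 1, align 1) → ends 19
pad 1 to align 4 for reserved
reserved at 20 (size 4, align 4) → ends 24
mtime at 24 (size 8, align 8) → ends 32
size at 32 (size 12, align 4) → ends 44
n_entries at 44 (size 4, align 4) → ends 48
total 48 bytes, alignment 8
array of 10: 10 × 48 = 480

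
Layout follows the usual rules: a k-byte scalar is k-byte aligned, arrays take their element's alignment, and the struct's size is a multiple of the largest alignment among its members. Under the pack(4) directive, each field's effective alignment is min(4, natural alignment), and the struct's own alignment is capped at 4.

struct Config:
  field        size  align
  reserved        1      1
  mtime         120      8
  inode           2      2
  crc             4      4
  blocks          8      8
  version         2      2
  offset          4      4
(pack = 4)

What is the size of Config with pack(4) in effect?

@0: reserved [1B, align 1] → 1
+3 pad (align 4)
@4: mtime [120B, align 4] → 124
@124: inode [2B, align 2] → 126
+2 pad (align 4)
@128: crc [4B, align 4] → 132
@132: blocks [8B, align 4] → 140
@140: version [2B, align 2] → 142
+2 pad (align 4)
@144: offset [4B, align 4] → 148
size 148, align 4

148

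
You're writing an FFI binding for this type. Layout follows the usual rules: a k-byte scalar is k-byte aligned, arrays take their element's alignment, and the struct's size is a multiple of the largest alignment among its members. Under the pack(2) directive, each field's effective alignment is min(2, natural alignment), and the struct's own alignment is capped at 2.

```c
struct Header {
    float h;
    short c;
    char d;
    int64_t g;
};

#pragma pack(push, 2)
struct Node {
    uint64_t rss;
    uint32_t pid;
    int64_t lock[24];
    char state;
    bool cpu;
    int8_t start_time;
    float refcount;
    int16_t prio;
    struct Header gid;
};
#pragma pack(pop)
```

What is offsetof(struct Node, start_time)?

206

Header: 0..4  h  (4B, 4-aligned); 4..6  c  (2B, 2-aligned); 6..7  d  (1B, 1-aligned); 7..8  -- padding (1B); 8..16  g  (8B, 8-aligned); sizeof = 16, alignof = 8
0..8  rss  (8B, 2-aligned)
8..12  pid  (4B, 2-aligned)
12..204  lock  (192B, 2-aligned)
204..205  state  (1B, 1-aligned)
205..206  cpu  (1B, 1-aligned)
206..207  start_time  (1B, 1-aligned)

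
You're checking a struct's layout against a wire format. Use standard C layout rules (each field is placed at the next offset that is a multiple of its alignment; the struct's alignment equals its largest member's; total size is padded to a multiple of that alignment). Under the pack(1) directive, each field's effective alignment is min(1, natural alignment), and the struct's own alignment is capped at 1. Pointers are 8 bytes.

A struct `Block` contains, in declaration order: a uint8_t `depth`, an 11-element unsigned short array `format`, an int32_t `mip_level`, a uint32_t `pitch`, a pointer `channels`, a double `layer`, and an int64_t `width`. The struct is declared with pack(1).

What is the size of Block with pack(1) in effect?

55

0..1  depth  (1B, 1-aligned)
1..23  format  (22B, 1-aligned)
23..27  mip_level  (4B, 1-aligned)
27..31  pitch  (4B, 1-aligned)
31..39  channels  (8B, 1-aligned)
39..47  layer  (8B, 1-aligned)
47..55  width  (8B, 1-aligned)
sizeof = 55, alignof = 1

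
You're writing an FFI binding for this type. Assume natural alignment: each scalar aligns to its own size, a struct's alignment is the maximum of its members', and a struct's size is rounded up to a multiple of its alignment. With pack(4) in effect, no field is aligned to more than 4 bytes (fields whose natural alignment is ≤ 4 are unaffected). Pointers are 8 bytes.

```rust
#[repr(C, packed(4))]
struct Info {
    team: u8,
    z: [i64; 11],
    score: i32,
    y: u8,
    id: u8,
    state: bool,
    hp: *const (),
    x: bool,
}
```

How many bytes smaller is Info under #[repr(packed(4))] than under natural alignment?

8

natural layout:
  team at 0 (size 1, align 1) → ends 1
  pad 7 to align 8 for z
  z at 8 (size 88, align 8) → ends 96
  score at 96 (size 4, align 4) → ends 100
  y at 100 (size 1, align 1) → ends 101
  id at 101 (size 1, align 1) → ends 102
  state at 102 (size 1, align 1) → ends 103
  pad 1 to align 8 for hp
  hp at 104 (size 8, align 8) → ends 112
  x at 112 (size 1, align 1) → ends 113
  tail pad 7 to reach multiple of 8
  total 120 bytes, alignment 8
packed(4) layout:
  team at 0 (size 1, align 1) → ends 1
  pad 3 to align 4 for z
  z at 4 (size 88, align 4) → ends 92
  score at 92 (size 4, align 4) → ends 96
  y at 96 (size 1, align 1) → ends 97
  id at 97 (size 1, align 1) → ends 98
  state at 98 (size 1, align 1) → ends 99
  pad 1 to align 4 for hp
  hp at 100 (size 8, align 4) → ends 108
  x at 108 (size 1, align 1) → ends 109
  tail pad 3 to reach multiple of 4
  total 112 bytes, alignment 4
120 − 112 = 8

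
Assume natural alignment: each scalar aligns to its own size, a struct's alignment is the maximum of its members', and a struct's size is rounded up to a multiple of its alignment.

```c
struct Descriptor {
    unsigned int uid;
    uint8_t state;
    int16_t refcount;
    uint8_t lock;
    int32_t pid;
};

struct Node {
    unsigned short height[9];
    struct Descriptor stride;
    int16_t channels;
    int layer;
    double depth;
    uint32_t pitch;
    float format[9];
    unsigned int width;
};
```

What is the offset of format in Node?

60

Descriptor: uid at 0 (size 4, align 4) → ends 4; state at 4 (size 1, align 1) → ends 5; pad 1 to align 2 for refcount; refcount at 6 (size 2, align 2) → ends 8; lock at 8 (size 1, align 1) → ends 9; pad 3 to align 4 for pid; pid at 12 (size 4, align 4) → ends 16; total 16 bytes, alignment 4
height at 0 (size 18, align 2) → ends 18
pad 2 to align 4 for stride
stride at 20 (size 16, align 4) → ends 36
channels at 36 (size 2, align 2) → ends 38
pad 2 to align 4 for layer
layer at 40 (size 4, align 4) → ends 44
pad 4 to align 8 for depth
depth at 48 (size 8, align 8) → ends 56
pitch at 56 (size 4, align 4) → ends 60
format at 60 (size 36, align 4) → ends 96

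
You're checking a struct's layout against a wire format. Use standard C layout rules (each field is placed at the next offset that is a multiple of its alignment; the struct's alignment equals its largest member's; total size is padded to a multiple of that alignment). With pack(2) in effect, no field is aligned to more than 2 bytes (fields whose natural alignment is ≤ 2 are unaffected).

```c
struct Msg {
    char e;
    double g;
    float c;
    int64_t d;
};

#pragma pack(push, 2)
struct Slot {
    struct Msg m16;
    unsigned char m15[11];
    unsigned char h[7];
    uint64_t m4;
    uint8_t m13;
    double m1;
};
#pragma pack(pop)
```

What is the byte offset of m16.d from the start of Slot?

Msg: @0: e [1B, align 1] → 1; +7 pad (align 8); @8: g [8B, align 8] → 16; @16: c [4B, align 4] → 20; +4 pad (align 8); @24: d [8B, align 8] → 32; size 32, align 8
@0: m16 [32B, align 2] → 32
within Msg: d at 24
0 + 24 = 24

24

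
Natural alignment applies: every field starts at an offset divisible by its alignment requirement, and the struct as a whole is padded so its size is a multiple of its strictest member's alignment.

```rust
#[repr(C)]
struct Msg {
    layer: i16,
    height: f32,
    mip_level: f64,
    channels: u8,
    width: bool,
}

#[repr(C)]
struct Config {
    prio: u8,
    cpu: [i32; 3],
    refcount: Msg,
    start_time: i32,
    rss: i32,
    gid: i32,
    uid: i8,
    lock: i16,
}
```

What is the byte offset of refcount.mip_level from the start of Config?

Msg: @0: layer [2B, align 2] → 2; +2 pad (align 4); @4: height [4B, align 4] → 8; @8: mip_level [8B, align 8] → 16; @16: channels [1B, align 1] → 17; @17: width [1B, align 1] → 18; +6 tail pad (align 8); size 24, align 8
@0: prio [1B, align 1] → 1
+3 pad (align 4)
@4: cpu [12B, align 4] → 16
@16: refcount [24B, align 8] → 40
within Msg: mip_level at 8
16 + 8 = 24

24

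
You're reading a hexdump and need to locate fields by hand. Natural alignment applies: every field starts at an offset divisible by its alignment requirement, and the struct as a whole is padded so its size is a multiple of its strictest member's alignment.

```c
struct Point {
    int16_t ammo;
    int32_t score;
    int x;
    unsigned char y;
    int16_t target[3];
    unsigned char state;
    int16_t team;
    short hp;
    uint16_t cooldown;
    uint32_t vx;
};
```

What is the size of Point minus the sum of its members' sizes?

4

ammo at 0 (size 2, align 2) → ends 2
pad 2 to align 4 for score
score at 4 (size 4, align 4) → ends 8
x at 8 (size 4, align 4) → ends 12
y at 12 (size 1, align 1) → ends 13
pad 1 to align 2 for target
target at 14 (size 6, align 2) → ends 20
state at 20 (size 1, align 1) → ends 21
pad 1 to align 2 for team
team at 22 (size 2, align 2) → ends 24
hp at 24 (size 2, align 2) → ends 26
cooldown at 26 (size 2, align 2) → ends 28
vx at 28 (size 4, align 4) → ends 32
total 32 bytes, alignment 4
data bytes 28, size 32 → padding 4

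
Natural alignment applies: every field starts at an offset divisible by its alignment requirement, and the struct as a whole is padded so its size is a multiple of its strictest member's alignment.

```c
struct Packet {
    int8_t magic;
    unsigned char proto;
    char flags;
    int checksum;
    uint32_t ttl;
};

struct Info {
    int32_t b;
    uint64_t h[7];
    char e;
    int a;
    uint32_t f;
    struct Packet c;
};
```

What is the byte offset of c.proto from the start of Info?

Packet: 0..1  magic  (1B, 1-aligned); 1..2  proto  (1B, 1-aligned); 2..3  flags  (1B, 1-aligned); 3..4  -- padding (1B); 4..8  checksum  (4B, 4-aligned); 8..12  ttl  (4B, 4-aligned); sizeof = 12, alignof = 4
0..4  b  (4B, 4-aligned)
4..8  -- padding (4B)
8..64  h  (56B, 8-aligned)
64..65  e  (1B, 1-aligned)
65..68  -- padding (3B)
68..72  a  (4B, 4-aligned)
72..76  f  (4B, 4-aligned)
76..88  c  (12B, 4-aligned)
within Packet: proto at 1
76 + 1 = 77

77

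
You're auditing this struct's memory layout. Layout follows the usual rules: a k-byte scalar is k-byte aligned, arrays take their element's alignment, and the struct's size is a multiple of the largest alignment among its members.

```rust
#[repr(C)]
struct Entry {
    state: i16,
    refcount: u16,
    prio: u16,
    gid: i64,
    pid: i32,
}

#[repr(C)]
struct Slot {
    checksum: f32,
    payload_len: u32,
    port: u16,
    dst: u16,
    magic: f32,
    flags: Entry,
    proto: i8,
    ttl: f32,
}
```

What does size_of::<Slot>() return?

48 bytes

Entry: 0..2  state  (2B, 2-aligned); 2..4  refcount  (2B, 2-aligned); 4..6  prio  (2B, 2-aligned); 6..8  -- padding (2B); 8..16  gid  (8B, 8-aligned); 16..20  pid  (4B, 4-aligned); 20..24  -- tail padding (4B); sizeof = 24, alignof = 8
0..4  checksum  (4B, 4-aligned)
4..8  payload_len  (4B, 4-aligned)
8..10  port  (2B, 2-aligned)
10..12  dst  (2B, 2-aligned)
12..16  magic  (4B, 4-aligned)
16..40  flags  (24B, 8-aligned)
40..41  proto  (1B, 1-aligned)
41..44  -- padding (3B)
44..48  ttl  (4B, 4-aligned)
sizeof = 48, alignof = 8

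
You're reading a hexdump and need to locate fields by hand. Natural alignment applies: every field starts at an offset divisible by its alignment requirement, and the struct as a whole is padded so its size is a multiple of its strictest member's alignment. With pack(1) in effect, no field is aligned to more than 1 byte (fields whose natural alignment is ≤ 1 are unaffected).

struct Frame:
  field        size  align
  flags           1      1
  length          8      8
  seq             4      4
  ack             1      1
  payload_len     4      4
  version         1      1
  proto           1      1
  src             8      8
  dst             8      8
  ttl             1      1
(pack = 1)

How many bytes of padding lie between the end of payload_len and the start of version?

flags at 0 (size 1, align 1) → ends 1
length at 1 (size 8, align 1) → ends 9
seq at 9 (size 4, align 1) → ends 13
ack at 13 (size 1, align 1) → ends 14
payload_len at 14 (size 4, align 1) → ends 18
version at 18 (size 1, align 1) → ends 19

0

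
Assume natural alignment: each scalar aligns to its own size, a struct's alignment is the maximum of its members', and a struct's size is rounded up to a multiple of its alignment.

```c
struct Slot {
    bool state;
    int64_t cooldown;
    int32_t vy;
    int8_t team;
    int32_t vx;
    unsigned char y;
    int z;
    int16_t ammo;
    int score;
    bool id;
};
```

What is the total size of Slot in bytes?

48 bytes

0..1  state  (1B, 1-aligned)
1..8  -- padding (7B)
8..16  cooldown  (8B, 8-aligned)
16..20  vy  (4B, 4-aligned)
20..21  team  (1B, 1-aligned)
21..24  -- padding (3B)
24..28  vx  (4B, 4-aligned)
28..29  y  (1B, 1-aligned)
29..32  -- padding (3B)
32..36  z  (4B, 4-aligned)
36..38  ammo  (2B, 2-aligned)
38..40  -- padding (2B)
40..44  score  (4B, 4-aligned)
44..45  id  (1B, 1-aligned)
45..48  -- tail padding (3B)
sizeof = 48, alignof = 8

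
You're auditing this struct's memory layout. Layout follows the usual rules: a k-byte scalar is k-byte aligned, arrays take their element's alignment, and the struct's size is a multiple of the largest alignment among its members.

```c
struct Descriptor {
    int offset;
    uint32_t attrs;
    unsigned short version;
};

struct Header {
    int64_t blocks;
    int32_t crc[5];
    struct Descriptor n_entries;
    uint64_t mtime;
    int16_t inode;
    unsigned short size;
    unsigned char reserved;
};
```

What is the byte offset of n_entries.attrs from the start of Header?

32

Descriptor: @0: offset [4B, align 4] → 4; @4: attrs [4B, align 4] → 8; @8: version [2B, align 2] → 10; +2 tail pad (align 4); size 12, align 4
@0: blocks [8B, align 8] → 8
@8: crc [20B, align 4] → 28
@28: n_entries [12B, align 4] → 40
within Descriptor: attrs at 4
28 + 4 = 32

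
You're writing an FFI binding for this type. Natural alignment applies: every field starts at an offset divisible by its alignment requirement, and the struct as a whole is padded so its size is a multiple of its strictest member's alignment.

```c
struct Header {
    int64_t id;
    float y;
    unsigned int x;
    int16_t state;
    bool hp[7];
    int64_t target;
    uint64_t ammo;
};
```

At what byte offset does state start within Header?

16

id at 0 (size 8, align 8) → ends 8
y at 8 (size 4, align 4) → ends 12
x at 12 (size 4, align 4) → ends 16
state at 16 (size 2, align 2) → ends 18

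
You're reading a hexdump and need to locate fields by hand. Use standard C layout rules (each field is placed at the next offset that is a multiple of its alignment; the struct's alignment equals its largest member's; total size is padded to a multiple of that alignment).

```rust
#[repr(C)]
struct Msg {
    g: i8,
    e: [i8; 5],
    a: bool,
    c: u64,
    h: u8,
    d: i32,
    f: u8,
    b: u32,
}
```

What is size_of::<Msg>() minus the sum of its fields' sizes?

7

g at 0 (size 1, align 1) → ends 1
e at 1 (size 5, align 1) → ends 6
a at 6 (size 1, align 1) → ends 7
pad 1 to align 8 for c
c at 8 (size 8, align 8) → ends 16
h at 16 (size 1, align 1) → ends 17
pad 3 to align 4 for d
d at 20 (size 4, align 4) → ends 24
f at 24 (size 1, align 1) → ends 25
pad 3 to align 4 for b
b at 28 (size 4, align 4) → ends 32
total 32 bytes, alignment 8
data bytes 25, size 32 → padding 7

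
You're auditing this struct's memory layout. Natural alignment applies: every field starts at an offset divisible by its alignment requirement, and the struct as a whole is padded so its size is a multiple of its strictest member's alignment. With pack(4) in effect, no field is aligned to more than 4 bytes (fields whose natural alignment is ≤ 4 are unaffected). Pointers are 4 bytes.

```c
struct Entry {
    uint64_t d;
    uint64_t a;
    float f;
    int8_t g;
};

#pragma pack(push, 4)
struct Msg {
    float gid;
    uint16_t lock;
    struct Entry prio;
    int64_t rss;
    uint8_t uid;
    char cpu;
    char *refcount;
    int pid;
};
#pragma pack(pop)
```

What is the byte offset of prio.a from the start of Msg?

Entry: @0: d [8B, align 8] → 8; @8: a [8B, align 8] → 16; @16: f [4B, align 4] → 20; @20: g [1B, align 1] → 21; +3 tail pad (align 8); size 24, align 8
@0: gid [4B, align 4] → 4
@4: lock [2B, align 2] → 6
+2 pad (align 4)
@8: prio [24B, align 4] → 32
within Entry: a at 8
8 + 8 = 16

16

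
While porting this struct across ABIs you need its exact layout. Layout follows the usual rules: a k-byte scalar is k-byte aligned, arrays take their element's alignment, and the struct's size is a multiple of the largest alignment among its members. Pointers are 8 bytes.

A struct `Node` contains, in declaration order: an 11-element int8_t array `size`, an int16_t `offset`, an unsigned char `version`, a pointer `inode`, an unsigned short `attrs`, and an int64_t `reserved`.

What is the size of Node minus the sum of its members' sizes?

0..11  size  (11B, 1-aligned)
11..12  -- padding (1B)
12..14  offset  (2B, 2-aligned)
14..15  version  (1B, 1-aligned)
15..16  -- padding (1B)
16..24  inode  (8B, 8-aligned)
24..26  attrs  (2B, 2-aligned)
26..32  -- padding (6B)
32..40  reserved  (8B, 8-aligned)
sizeof = 40, alignof = 8
data bytes 32, size 40 → padding 8

8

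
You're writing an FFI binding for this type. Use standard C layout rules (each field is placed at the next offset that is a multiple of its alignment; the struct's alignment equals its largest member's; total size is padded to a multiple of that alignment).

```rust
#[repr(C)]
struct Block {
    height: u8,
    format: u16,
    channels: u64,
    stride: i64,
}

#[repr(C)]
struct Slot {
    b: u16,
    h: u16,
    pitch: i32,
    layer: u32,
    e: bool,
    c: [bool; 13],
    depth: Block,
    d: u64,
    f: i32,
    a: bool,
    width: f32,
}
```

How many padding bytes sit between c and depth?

Block: @0: height [1B, align 1] → 1; +1 pad (align 2); @2: format [2B, align 2] → 4; +4 pad (align 8); @8: channels [8B, align 8] → 16; @16: stride [8B, align 8] → 24; size 24, align 8
@0: b [2B, align 2] → 2
@2: h [2B, align 2] → 4
@4: pitch [4B, align 4] → 8
@8: layer [4B, align 4] → 12
@12: e [1B, align 1] → 13
@13: c [13B, align 1] → 26
+6 pad (align 8)
@32: depth [24B, align 8] → 56

6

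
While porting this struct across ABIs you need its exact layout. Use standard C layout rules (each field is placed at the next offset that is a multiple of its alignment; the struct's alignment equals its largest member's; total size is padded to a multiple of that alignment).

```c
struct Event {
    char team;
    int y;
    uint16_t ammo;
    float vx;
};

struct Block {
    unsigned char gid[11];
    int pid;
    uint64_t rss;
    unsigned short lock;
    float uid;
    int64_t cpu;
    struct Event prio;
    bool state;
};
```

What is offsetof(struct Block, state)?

Event: team at 0 (size 1, align 1) → ends 1; pad 3 to align 4 for y; y at 4 (size 4, align 4) → ends 8; ammo at 8 (size 2, align 2) → ends 10; pad 2 to align 4 for vx; vx at 12 (size 4, align 4) → ends 16; total 16 bytes, alignment 4
gid at 0 (size 11, align 1) → ends 11
pad 1 to align 4 for pid
pid at 12 (size 4, align 4) → ends 16
rss at 16 (size 8, align 8) → ends 24
lock at 24 (size 2, align 2) → ends 26
pad 2 to align 4 for uid
uid at 28 (size 4, align 4) → ends 32
cpu at 32 (size 8, align 8) → ends 40
prio at 40 (size 16, align 4) → ends 56
state at 56 (size 1, align 1) → ends 57

56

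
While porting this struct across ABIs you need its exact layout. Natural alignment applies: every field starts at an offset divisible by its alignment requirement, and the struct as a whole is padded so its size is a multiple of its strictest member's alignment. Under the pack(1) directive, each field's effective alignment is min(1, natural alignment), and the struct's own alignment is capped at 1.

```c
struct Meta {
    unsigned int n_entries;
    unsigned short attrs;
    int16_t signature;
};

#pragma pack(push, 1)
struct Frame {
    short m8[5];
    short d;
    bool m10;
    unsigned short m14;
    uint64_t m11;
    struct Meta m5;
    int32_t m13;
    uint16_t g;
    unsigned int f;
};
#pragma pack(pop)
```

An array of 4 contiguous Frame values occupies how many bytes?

Meta: @0: n_entries [4B, align 4] → 4; @4: attrs [2B, align 2] → 6; @6: signature [2B, align 2] → 8; size 8, align 4
@0: m8 [10B, align 1] → 10
@10: d [2B, align 1] → 12
@12: m10 [1B, align 1] → 13
@13: m14 [2B, align 1] → 15
@15: m11 [8B, align 1] → 23
@23: m5 [8B, align 1] → 31
@31: m13 [4B, align 1] → 35
@35: g [2B, align 1] → 37
@37: f [4B, align 1] → 41
size 41, align 1
array of 4: 4 × 41 = 164

164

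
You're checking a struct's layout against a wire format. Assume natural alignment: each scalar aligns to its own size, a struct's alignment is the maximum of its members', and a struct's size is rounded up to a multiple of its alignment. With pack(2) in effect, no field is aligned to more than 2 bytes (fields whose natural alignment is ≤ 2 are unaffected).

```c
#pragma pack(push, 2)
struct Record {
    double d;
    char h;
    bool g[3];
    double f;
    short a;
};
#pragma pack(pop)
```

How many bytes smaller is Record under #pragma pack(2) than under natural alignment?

natural layout:
  0..8  d  (8B, 8-aligned)
  8..9  h  (1B, 1-aligned)
  9..12  g  (3B, 1-aligned)
  12..16  -- padding (4B)
  16..24  f  (8B, 8-aligned)
  24..26  a  (2B, 2-aligned)
  26..32  -- tail padding (6B)
  sizeof = 32, alignof = 8
packed(2) layout:
  0..8  d  (8B, 2-aligned)
  8..9  h  (1B, 1-aligned)
  9..12  g  (3B, 1-aligned)
  12..20  f  (8B, 2-aligned)
  20..22  a  (2B, 2-aligned)
  sizeof = 22, alignof = 2
32 − 22 = 10

10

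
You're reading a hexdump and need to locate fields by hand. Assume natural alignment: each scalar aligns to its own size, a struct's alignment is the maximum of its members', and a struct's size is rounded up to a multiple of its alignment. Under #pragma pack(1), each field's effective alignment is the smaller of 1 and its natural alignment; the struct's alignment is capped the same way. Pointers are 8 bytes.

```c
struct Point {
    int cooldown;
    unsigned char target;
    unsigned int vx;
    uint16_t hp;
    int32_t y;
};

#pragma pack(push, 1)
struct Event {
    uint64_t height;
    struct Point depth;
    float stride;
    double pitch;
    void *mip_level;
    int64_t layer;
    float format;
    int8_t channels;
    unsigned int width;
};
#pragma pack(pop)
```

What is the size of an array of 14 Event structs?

910

Point: @0: cooldown [4B, align 4] → 4; @4: target [1B, align 1] → 5; +3 pad (align 4); @8: vx [4B, align 4] → 12; @12: hp [2B, align 2] → 14; +2 pad (align 4); @16: y [4B, align 4] → 20; size 20, align 4
@0: height [8B, align 1] → 8
@8: depth [20B, align 1] → 28
@28: stride [4B, align 1] → 32
@32: pitch [8B, align 1] → 40
@40: mip_level [8B, align 1] → 48
@48: layer [8B, align 1] → 56
@56: format [4B, align 1] → 60
@60: channels [1B, align 1] → 61
@61: width [4B, align 1] → 65
size 65, align 1
array of 14: 14 × 65 = 910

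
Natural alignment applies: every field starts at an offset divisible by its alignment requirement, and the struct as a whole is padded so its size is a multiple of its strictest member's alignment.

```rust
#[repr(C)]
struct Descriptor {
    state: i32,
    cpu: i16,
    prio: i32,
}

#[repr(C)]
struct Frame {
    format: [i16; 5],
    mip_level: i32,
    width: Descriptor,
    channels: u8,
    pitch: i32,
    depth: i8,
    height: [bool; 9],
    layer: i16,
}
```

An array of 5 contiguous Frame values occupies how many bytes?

Descriptor: state at 0 (size 4, align 4) → ends 4; cpu at 4 (size 2, align 2) → ends 6; pad 2 to align 4 for prio; prio at 8 (size 4, align 4) → ends 12; total 12 bytes, alignment 4
format at 0 (size 10, align 2) → ends 10
pad 2 to align 4 for mip_level
mip_level at 12 (size 4, align 4) → ends 16
width at 16 (size 12, align 4) → ends 28
channels at 28 (size 1, align 1) → ends 29
pad 3 to align 4 for pitch
pitch at 32 (size 4, align 4) → ends 36
depth at 36 (size 1, align 1) → ends 37
height at 37 (size 9, align 1) → ends 46
layer at 46 (size 2, align 2) → ends 48
total 48 bytes, alignment 4
array of 5: 5 × 48 = 240

240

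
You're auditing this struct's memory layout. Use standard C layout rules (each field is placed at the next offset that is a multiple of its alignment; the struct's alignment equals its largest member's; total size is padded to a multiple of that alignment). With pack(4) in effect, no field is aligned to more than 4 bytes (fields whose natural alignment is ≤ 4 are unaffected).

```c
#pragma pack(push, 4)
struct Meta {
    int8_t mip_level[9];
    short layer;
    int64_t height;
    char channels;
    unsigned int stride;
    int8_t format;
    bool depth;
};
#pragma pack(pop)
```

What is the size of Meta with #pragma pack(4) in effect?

32

@0: mip_level [9B, align 1] → 9
+1 pad (align 2)
@10: layer [2B, align 2] → 12
@12: height [8B, align 4] → 20
@20: channels [1B, align 1] → 21
+3 pad (align 4)
@24: stride [4B, align 4] → 28
@28: format [1B, align 1] → 29
@29: depth [1B, align 1] → 30
+2 tail pad (align 4)
size 32, align 4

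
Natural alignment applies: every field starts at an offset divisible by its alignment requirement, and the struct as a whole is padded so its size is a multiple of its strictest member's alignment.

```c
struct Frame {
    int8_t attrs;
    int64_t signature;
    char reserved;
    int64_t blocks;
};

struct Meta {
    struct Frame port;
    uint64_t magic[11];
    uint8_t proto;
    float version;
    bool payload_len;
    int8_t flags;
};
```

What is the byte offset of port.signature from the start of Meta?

Frame: attrs at 0 (size 1, align 1) → ends 1; pad 7 to align 8 for signature; signature at 8 (size 8, align 8) → ends 16; reserved at 16 (size 1, align 1) → ends 17; pad 7 to align 8 for blocks; blocks at 24 (size 8, align 8) → ends 32; total 32 bytes, alignment 8
port at 0 (size 32, align 8) → ends 32
within Frame: signature at 8
0 + 8 = 8

8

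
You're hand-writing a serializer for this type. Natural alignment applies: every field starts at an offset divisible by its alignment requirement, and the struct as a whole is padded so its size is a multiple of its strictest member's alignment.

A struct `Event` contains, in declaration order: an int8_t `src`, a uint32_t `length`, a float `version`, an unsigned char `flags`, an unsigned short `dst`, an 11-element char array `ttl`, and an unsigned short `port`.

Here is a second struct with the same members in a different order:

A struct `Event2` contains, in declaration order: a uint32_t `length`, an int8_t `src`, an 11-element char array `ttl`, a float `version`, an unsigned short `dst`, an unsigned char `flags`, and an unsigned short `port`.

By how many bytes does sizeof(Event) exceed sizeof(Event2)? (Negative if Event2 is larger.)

4

@0: src [1B, align 1] → 1
+3 pad (align 4)
@4: length [4B, align 4] → 8
@8: version [4B, align 4] → 12
@12: flags [1B, align 1] → 13
+1 pad (align 2)
@14: dst [2B, align 2] → 16
@16: ttl [11B, align 1] → 27
+1 pad (align 2)
@28: port [2B, align 2] → 30
+2 tail pad (align 4)
size 32, align 4
— Event2 —
@0: length [4B, align 4] → 4
@4: src [1B, align 1] → 5
@5: ttl [11B, align 1] → 16
@16: version [4B, align 4] → 20
@20: dst [2B, align 2] → 22
@22: flags [1B, align 1] → 23
+1 pad (align 2)
@24: port [2B, align 2] → 26
+2 tail pad (align 4)
size 28, align 4
32 − 28 = 4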